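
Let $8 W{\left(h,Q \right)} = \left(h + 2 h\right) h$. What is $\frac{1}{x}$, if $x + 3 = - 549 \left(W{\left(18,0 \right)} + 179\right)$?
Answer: $- \frac{2}{329955} \approx -6.0614 \cdot 10^{-6}$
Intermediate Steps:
$W{\left(h,Q \right)} = \frac{3 h^{2}}{8}$ ($W{\left(h,Q \right)} = \frac{\left(h + 2 h\right) h}{8} = \frac{3 h h}{8} = \frac{3 h^{2}}{8}$)
$x = - \frac{329955}{2}$ ($x = -3 - 549 \left(\frac{3 \cdot 18^{2}}{8} + 179\right) = -3 - 549 \left(\frac{3}{8} \cdot 324 + 179\right) = -3 - 549 \left(\frac{243}{2} + 179\right) = -3 - \frac{329949}{2} = - \frac{329955}{2} \approx -1.6498 \cdot 10^{5}$)
$\frac{1}{x} = \frac{1}{- \frac{329955}{2}} = - \frac{2}{329955}$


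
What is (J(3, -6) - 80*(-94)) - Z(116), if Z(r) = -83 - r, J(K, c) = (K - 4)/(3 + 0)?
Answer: 23156/3 ≈ 7718.7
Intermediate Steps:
J(K, c) = -4/3 + K/3 (J(K, c) = (-4 + K)/3 = (-4 + K)*(1/3) = -4/3 + K/3)
(J(3, -6) - 80*(-94)) - Z(116) = ((-4/3 + (1/3)*3) - 80*(-94)) - (-83 - 1*116) = ((-4/3 + 1) + 7520) - (-83 - 116) = (-1/3 + 7520) - 1*(-199) = 22559/3 + 199 = 23156/3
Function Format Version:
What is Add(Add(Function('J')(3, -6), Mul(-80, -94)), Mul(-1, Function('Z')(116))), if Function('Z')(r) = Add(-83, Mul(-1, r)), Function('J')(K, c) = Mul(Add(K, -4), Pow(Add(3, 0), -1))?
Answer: Rational(23156, 3) ≈ 7718.7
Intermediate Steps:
Function('J')(K, c) = Add(Rational(-4, 3), Mul(Rational(1, 3), K)) (Function('J')(K, c) = Mul(Add(-4, K), Pow(3, -1)) = Mul(Add(-4, K), Rational(1, 3)) = Add(Rational(-4, 3), Mul(Rational(1, 3), K)))
Add(Add(Function('J')(3, -6), Mul(-80, -94)), Mul(-1, Function('Z')(116))) = Add(Add(Add(Rational(-4, 3), Mul(Rational(1, 3), 3)), Mul(-80, -94)), Mul(-1, Add(-83, Mul(-1, 116)))) = Add(Add(Add(Rational(-4, 3), 1), 7520), Mul(-1, Add(-83, -116))) = Add(Add(Rational(-1, 3), 7520), Mul(-1, -199)) = Add(Rational(22559, 3), 199) = Rational(23156, 3)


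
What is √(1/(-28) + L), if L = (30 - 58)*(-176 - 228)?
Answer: √2217145/14 ≈ 106.36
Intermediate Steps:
L = 11312 (L = -28*(-404) = 11312)
√(1/(-28) + L) = √(1/(-28) + 11312) = √(-1/28 + 11312) = √(316735/28) = √2217145/14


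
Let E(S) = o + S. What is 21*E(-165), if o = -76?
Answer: -5061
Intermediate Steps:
E(S) = -76 + S
21*E(-165) = 21*(-76 - 165) = 21*(-241) = -5061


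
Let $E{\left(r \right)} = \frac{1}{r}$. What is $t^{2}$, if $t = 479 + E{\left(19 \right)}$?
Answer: $\frac{82846404}{361} \approx 2.2949 \cdot 10^{5}$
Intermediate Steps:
$t = \frac{9102}{19}$ ($t = 479 + \frac{1}{19} = \frac{9102}{19} \approx 479.05$)
$t^{2} = \left(\frac{9102}{19}\right)^{2} = \frac{82846404}{361}$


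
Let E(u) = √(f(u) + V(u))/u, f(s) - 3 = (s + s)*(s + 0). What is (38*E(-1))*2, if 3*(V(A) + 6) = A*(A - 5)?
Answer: -76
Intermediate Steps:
f(s) = 3 + 2*s² (f(s) = 3 + (s + s)*(s + 0) = 3 + (2*s)*s = 3 + 2*s²)
V(A) = -6 + A*(-5 + A)/3 (V(A) = -6 + (A*(A - 5))/3 = -6 + (A*(-5 + A))/3 = -6 + A*(-5 + A)/3)
E(u) = √(-3 - 5*u/3 + 7*u²/3)/u (E(u) = √((3 + 2*u²) + (-6 - 5*u/3 + u²/3))/u = √(-3 - 5*u/3 + 7*u²/3)/u)
(38*E(-1))*2 = (38*((⅓)*√(-27 - 15*(-1) + 21*(-1)²)/(-1)))*2 = (38*((⅓)*(-1)*√(-27 + 15 + 21*1)))*2 = (38*((⅓)*(-1)*√(-27 + 15 + 21)))*2 = (38*((⅓)*(-1)*√9))*2 = (38*((⅓)*(-1)*3))*2 = (38*(-1))*2 = -38*2 = -76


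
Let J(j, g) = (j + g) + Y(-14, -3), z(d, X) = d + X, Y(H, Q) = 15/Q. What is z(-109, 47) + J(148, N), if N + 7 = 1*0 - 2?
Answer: 72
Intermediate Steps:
z(d, X) = X + d
N = -9 (N = -7 + (1*0 - 2) = -7 + (0 - 2) = -7 - 2 = -9)
J(j, g) = -5 + g + j (J(j, g) = (j + g) + 15/(-3) = (g + j) + 15*(-⅓) = (g + j) - 5 = -5 + g + j)
z(-109, 47) + J(148, N) = (47 - 109) + (-5 - 9 + 148) = -62 + 134 = 72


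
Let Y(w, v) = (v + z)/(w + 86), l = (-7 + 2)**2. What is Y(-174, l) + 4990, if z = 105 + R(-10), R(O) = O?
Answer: 54875/11 ≈ 4988.6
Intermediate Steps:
l = 25 (l = (-5)**2 = 25)
z = 95 (z = 105 - 10 = 95)
Y(w, v) = (95 + v)/(86 + w) (Y(w, v) = (v + 95)/(w + 86) = (95 + v)/(86 + w))
Y(-174, l) + 4990 = (95 + 25)/(86 - 174) + 4990 = 120/(-88) + 4990 = -1/88*120 + 4990 = -15/11 + 4990 = 54875/11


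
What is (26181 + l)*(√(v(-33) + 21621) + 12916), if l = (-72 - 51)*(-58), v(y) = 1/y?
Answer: 430296540 + 22210*√5886309/11 ≈ 4.3520e+8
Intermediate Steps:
l = 7134 (l = -123*(-58) = 7134)
(26181 + l)*(√(v(-33) + 21621) + 12916) = (26181 + 7134)*(√(1/(-33) + 21621) + 12916) = 33315*(√(-1/33 + 21621) + 12916) = 33315*(√(713492/33) + 12916) = 33315*(2*√5886309/33 + 12916) = 33315*(12916 + 2*√5886309/33) = 430296540 + 22210*√5886309/11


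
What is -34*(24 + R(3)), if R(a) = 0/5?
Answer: -816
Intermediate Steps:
R(a) = 0 (R(a) = 0*(⅕) = 0)
-34*(24 + R(3)) = -34*(24 + 0) = -34*24 = -816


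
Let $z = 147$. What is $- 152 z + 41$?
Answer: $-22303$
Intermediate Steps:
$- 152 z + 41 = \left(-152\right) 147 + 41 = -22344 + 41 = -22303$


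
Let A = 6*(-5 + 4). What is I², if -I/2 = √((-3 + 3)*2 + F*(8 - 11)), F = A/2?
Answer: 36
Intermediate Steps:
A = -6 (A = 6*(-1) = -6)
F = -3 (F = -6/2 = -6*½ = -3)
I = -6 (I = -2*√((-3 + 3)*2 - 3*(8 - 11)) = -2*√(0*2 - 3*(-3)) = -2*√(0 + 9) = -2*√9 = -2*3 = -6)
I² = (-6)² = 36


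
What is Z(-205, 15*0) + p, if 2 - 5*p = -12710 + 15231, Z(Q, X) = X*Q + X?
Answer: -2519/5 ≈ -503.80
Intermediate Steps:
Z(Q, X) = X + Q*X (Z(Q, X) = Q*X + X = X + Q*X)
p = -2519/5 (p = 2/5 - (-12710 + 15231)/5 = 2/5 - 1/5*2521 = 2/5 - 2521/5 = -2519/5 ≈ -503.80)
Z(-205, 15*0) + p = (15*0)*(1 - 205) - 2519/5 = 0*(-204) - 2519/5 = 0 - 2519/5 = -2519/5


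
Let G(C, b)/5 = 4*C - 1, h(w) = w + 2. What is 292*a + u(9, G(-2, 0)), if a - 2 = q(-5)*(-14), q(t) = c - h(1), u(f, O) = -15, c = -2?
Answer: 21009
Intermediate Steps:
h(w) = 2 + w
G(C, b) = -5 + 20*C (G(C, b) = 5*(4*C - 1) = 5*(-1 + 4*C) = -5 + 20*C)
q(t) = -5 (q(t) = -2 - (2 + 1) = -2 - 1*3 = -2 - 3 = -5)
a = 72 (a = 2 - 5*(-14) = 2 + 70 = 72)
292*a + u(9, G(-2, 0)) = 292*72 - 15 = 21024 - 15 = 21009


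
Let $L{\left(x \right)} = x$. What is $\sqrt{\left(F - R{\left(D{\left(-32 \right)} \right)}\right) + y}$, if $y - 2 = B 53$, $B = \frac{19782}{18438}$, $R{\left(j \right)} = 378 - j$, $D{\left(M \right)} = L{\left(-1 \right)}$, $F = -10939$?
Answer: $\frac{i \sqrt{2169872079}}{439} \approx 106.11 i$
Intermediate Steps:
$D{\left(M \right)} = -1$
$B = \frac{471}{439}$ ($B = 19782 \cdot \frac{1}{18438} = \frac{471}{439} \approx 1.0729$)
$y = \frac{25841}{439}$ ($y = 2 + \frac{471}{439} \cdot 53 = 2 + \frac{24963}{439} = \frac{25841}{439} \approx 58.863$)
$\sqrt{\left(F - R{\left(D{\left(-32 \right)} \right)}\right) + y} = \sqrt{\left(-10939 - \left(378 - -1\right)\right) + \frac{25841}{439}} = \sqrt{\left(-10939 - \left(378 + 1\right)\right) + \frac{25841}{439}} = \sqrt{\left(-10939 - 379\right) + \frac{25841}{439}} = \sqrt{-11318 + \frac{25841}{439}} = \sqrt{- \frac{4942761}{439}} = \frac{i \sqrt{2169872079}}{439}$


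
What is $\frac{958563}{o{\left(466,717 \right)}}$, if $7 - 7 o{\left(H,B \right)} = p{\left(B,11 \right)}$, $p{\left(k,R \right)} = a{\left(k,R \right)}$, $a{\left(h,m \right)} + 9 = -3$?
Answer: $\frac{6709941}{19} \approx 3.5316 \cdot 10^{5}$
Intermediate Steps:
$a{\left(h,m \right)} = -12$ ($a{\left(h,m \right)} = -9 - 3 = -12$)
$p{\left(k,R \right)} = -12$
$o{\left(H,B \right)} = \frac{19}{7}$ ($o{\left(H,B \right)} = 1 - - \frac{12}{7} = 1 + \frac{12}{7} = \frac{19}{7}$)
$\frac{958563}{o{\left(466,717 \right)}} = \frac{958563}{\frac{19}{7}} = 958563 \cdot \frac{7}{19} = \frac{6709941}{19}$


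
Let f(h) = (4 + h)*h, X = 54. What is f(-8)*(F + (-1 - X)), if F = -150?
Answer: -6560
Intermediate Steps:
f(h) = h*(4 + h)
f(-8)*(F + (-1 - X)) = (-8*(4 - 8))*(-150 + (-1 - 1*54)) = (-8*(-4))*(-150 + (-1 - 54)) = 32*(-150 - 55) = 32*(-205) = -6560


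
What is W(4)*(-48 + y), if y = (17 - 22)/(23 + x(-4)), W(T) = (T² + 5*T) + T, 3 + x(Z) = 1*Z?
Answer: -3865/2 ≈ -1932.5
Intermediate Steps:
x(Z) = -3 + Z (x(Z) = -3 + 1*Z = -3 + Z)
W(T) = T² + 6*T
y = -5/16 (y = (17 - 22)/(23 + (-3 - 4)) = -5/(23 - 7) = -5/16 ≈ -0.31250)
W(4)*(-48 + y) = (4*(6 + 4))*(-48 - 5/16) = (4*10)*(-773/16) = 40*(-773/16) = -3865/2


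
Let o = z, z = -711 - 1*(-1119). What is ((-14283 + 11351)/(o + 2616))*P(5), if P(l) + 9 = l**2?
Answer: -2932/189 ≈ -15.513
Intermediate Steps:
P(l) = -9 + l**2
z = 408 (z = -711 + 1119 = 408)
o = 408
((-14283 + 11351)/(o + 2616))*P(5) = ((-14283 + 11351)/(408 + 2616))*(-9 + 5**2) = (-2932/3024)*(-9 + 25) = -2932*1/3024*16 = -733/756*16 = -2932/189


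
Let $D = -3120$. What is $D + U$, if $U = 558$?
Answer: $-2562$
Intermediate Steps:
$D + U = -3120 + 558 = -2562$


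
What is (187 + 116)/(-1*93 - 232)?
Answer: -303/325 ≈ -0.93231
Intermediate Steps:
(187 + 116)/(-1*93 - 232) = 303/(-93 - 232) = 303/(-325) = 303*(-1/325) = -303/325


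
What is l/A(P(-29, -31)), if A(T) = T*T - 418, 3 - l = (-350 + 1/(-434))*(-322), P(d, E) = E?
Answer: -3493630/16833 ≈ -207.55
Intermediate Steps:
l = -3493630/31 (l = 3 - (-350 + 1/(-434))*(-322) = 3 - (-350 - 1/434)*(-322) = 3 - (-151901)*(-322)/434 = 3 - 1*3493723/31 = 3 - 3493723/31 = -3493630/31 ≈ -1.1270e+5)
A(T) = -418 + T² (A(T) = T² - 418 = -418 + T²)
l/A(P(-29, -31)) = -3493630/(31*(-418 + (-31)²)) = -3493630/(31*(-418 + 961)) = -3493630/31/543 = -3493630/31*1/543 = -3493630/16833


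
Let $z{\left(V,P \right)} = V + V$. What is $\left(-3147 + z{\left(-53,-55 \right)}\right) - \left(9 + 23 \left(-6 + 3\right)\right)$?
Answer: $-3193$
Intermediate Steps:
$z{\left(V,P \right)} = 2 V$
$\left(-3147 + z{\left(-53,-55 \right)}\right) - \left(9 + 23 \left(-6 + 3\right)\right) = \left(-3147 + 2 \left(-53\right)\right) - \left(9 + 23 \left(-6 + 3\right)\right) = \left(-3147 - 106\right) - -60 = -3253 + \left(69 - 9\right) = -3253 + 60 = -3193$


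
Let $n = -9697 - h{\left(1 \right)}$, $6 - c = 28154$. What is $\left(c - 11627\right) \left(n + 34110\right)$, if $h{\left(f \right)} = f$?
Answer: $-970987300$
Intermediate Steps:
$c = -28148$ ($c = 6 - 28154 = -28148$)
$n = -9698$ ($n = -9697 - 1 = -9698$)
$\left(c - 11627\right) \left(n + 34110\right) = \left(-28148 - 11627\right) \left(-9698 + 34110\right) = \left(-39775\right) 24412 = -970987300$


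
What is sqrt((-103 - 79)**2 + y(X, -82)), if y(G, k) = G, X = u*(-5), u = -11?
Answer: sqrt(33179) ≈ 182.15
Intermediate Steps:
X = 55 (X = -11*(-5) = 55)
sqrt((-103 - 79)**2 + y(X, -82)) = sqrt((-103 - 79)**2 + 55) = sqrt((-182)**2 + 55) = sqrt(33124 + 55) = sqrt(33179)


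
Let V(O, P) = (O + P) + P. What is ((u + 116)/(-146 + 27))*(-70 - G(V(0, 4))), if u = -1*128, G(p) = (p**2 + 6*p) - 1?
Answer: -2172/119 ≈ -18.252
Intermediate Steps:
V(O, P) = O + 2*P
G(p) = -1 + p**2 + 6*p
u = -128
((u + 116)/(-146 + 27))*(-70 - G(V(0, 4))) = ((-128 + 116)/(-146 + 27))*(-70 - (-1 + (0 + 2*4)**2 + 6*(0 + 2*4))) = (-12/(-119))*(-70 - (-1 + (0 + 8)**2 + 6*(0 + 8))) = (-12*(-1/119))*(-70 - (-1 + 8**2 + 6*8)) = 12*(-70 - (-1 + 64 + 48))/119 = 12*(-70 - 1*111)/119 = 12*(-70 - 111)/119 = (12/119)*(-181) = -2172/119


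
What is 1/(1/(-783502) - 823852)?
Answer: -783502/645489689705 ≈ -1.2138e-6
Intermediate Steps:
1/(1/(-783502) - 823852) = 1/(-1/783502 - 823852) = 1/(-645489689705/783502) = -783502/645489689705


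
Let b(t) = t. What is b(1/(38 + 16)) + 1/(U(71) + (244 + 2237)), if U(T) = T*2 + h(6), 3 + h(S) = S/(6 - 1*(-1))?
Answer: 4681/247671 ≈ 0.018900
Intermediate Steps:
h(S) = -3 + S/7 (h(S) = -3 + S/(6 - 1*(-1)) = -3 + S/(6 + 1) = -3 + S/7)
U(T) = -15/7 + 2*T (U(T) = T*2 + (-3 + (⅐)*6) = 2*T + (-3 + 6/7) = 2*T - 15/7 = -15/7 + 2*T)
b(1/(38 + 16)) + 1/(U(71) + (244 + 2237)) = 1/(38 + 16) + 1/((-15/7 + 2*71) + (244 + 2237)) = 1/54 + 1/((-15/7 + 142) + 2481) = 1/54 + 1/(979/7 + 2481) = 1/54 + 1/(18346/7) = 1/54 + 7/18346 = 4681/247671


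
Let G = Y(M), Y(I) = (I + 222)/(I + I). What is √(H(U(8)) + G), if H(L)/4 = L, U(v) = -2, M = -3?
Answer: I*√178/2 ≈ 6.6708*I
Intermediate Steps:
Y(I) = (222 + I)/(2*I) (Y(I) = (222 + I)/((2*I)) = (222 + I)*(1/(2*I)) = (222 + I)/(2*I))
H(L) = 4*L
G = -73/2 (G = (½)*(222 - 3)/(-3) = (½)*(-⅓)*219 = -73/2 ≈ -36.500)
√(H(U(8)) + G) = √(4*(-2) - 73/2) = √(-8 - 73/2) = √(-89/2) = I*√178/2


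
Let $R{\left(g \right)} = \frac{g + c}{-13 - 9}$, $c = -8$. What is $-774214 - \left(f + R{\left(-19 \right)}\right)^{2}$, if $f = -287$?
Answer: $- \frac{414245945}{484} \approx -8.5588 \cdot 10^{5}$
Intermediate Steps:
$R{\left(g \right)} = \frac{4}{11} - \frac{g}{22}$ ($R{\left(g \right)} = \frac{g - 8}{-13 - 9} = \frac{-8 + g}{-22} = \left(-8 + g\right) \left(- \frac{1}{22}\right) = \frac{4}{11} - \frac{g}{22}$)
$-774214 - \left(f + R{\left(-19 \right)}\right)^{2} = -774214 - \left(-287 + \left(\frac{4}{11} - - \frac{19}{22}\right)\right)^{2} = -774214 - \left(-287 + \left(\frac{4}{11} + \frac{19}{22}\right)\right)^{2} = -774214 - \left(-287 + \frac{27}{22}\right)^{2} = -774214 - \left(- \frac{6287}{22}\right)^{2} = -774214 - \frac{39526369}{484} = - \frac{414245945}{484}$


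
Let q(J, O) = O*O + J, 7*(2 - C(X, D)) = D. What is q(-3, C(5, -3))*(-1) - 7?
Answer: -485/49 ≈ -9.8980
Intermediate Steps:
C(X, D) = 2 - D/7
q(J, O) = J + O**2 (q(J, O) = O**2 + J = J + O**2)
q(-3, C(5, -3))*(-1) - 7 = (-3 + (2 - 1/7*(-3))**2)*(-1) - 7 = (-3 + (2 + 3/7)**2)*(-1) - 7 = (-3 + (17/7)**2)*(-1) - 7 = (-3 + 289/49)*(-1) - 7 = (142/49)*(-1) - 7 = -142/49 - 7 = -485/49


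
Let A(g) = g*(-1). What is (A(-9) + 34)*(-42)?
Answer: -1806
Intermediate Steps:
A(g) = -g
(A(-9) + 34)*(-42) = (-1*(-9) + 34)*(-42) = (9 + 34)*(-42) = 43*(-42) = -1806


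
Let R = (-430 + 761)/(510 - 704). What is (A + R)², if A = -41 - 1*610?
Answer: 16033890625/37636 ≈ 4.2603e+5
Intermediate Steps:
A = -651 (A = -41 - 610 = -651)
R = -331/194 (R = 331/(-194) = 331*(-1/194) = -331/194 ≈ -1.7062)
(A + R)² = (-651 - 331/194)² = (-126625/194)² = 16033890625/37636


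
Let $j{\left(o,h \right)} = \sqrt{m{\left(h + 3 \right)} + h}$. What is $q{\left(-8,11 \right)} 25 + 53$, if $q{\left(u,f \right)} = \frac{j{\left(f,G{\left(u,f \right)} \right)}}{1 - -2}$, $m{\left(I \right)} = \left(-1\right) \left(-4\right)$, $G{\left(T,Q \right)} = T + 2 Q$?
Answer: $53 + 25 \sqrt{2} \approx 88.355$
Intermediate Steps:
$m{\left(I \right)} = 4$
$j{\left(o,h \right)} = \sqrt{4 + h}$
$q{\left(u,f \right)} = \frac{\sqrt{4 + u + 2 f}}{3}$ ($q{\left(u,f \right)} = \frac{\sqrt{4 + \left(u + 2 f\right)}}{1 - -2} = \frac{\sqrt{4 + u + 2 f}}{1 + 2} = \frac{\sqrt{4 + u + 2 f}}{3}$)
$q{\left(-8,11 \right)} 25 + 53 = \frac{\sqrt{4 - 8 + 2 \cdot 11}}{3} \cdot 25 + 53 = \frac{\sqrt{4 - 8 + 22}}{3} \cdot 25 + 53 = \frac{\sqrt{18}}{3} \cdot 25 + 53 = \frac{3 \sqrt{2}}{3} \cdot 25 + 53 = \sqrt{2} \cdot 25 + 53 = 25 \sqrt{2} + 53 = 53 + 25 \sqrt{2}$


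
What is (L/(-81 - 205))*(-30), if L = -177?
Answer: -2655/143 ≈ -18.566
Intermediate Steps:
(L/(-81 - 205))*(-30) = (-177/(-81 - 205))*(-30) = (-177/(-286))*(-30) = -1/286*(-177)*(-30) = (177/286)*(-30) = -2655/143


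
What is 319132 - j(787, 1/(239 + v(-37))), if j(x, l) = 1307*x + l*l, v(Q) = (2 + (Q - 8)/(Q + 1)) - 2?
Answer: -655216908533/923521 ≈ -7.0948e+5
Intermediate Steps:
v(Q) = (-8 + Q)/(1 + Q) (v(Q) = (2 + (-8 + Q)/(1 + Q)) - 2 = (-8 + Q)/(1 + Q))
j(x, l) = l**2 + 1307*x (j(x, l) = 1307*x + l**2 = l**2 + 1307*x)
319132 - j(787, 1/(239 + v(-37))) = 319132 - ((1/(239 + (-8 - 37)/(1 - 37)))**2 + 1307*787) = 319132 - ((1/(239 - 45/(-36)))**2 + 1028609) = 319132 - ((1/(239 - 1/36*(-45)))**2 + 1028609) = 319132 - ((1/(239 + 5/4))**2 + 1028609) = 319132 - ((1/(961/4))**2 + 1028609) = 319132 - ((4/961)**2 + 1028609) = 319132 - (16/923521 + 1028609) = 319132 - 1*949942012305/923521 = 319132 - 949942012305/923521 = -655216908533/923521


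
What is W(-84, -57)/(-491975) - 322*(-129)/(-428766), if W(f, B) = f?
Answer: -147823487/1528566325 ≈ -0.096707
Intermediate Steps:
W(-84, -57)/(-491975) - 322*(-129)/(-428766) = -84/(-491975) - 322*(-129)/(-428766) = -84*(-1/491975) + 41538*(-1/428766) = 84/491975 - 301/3107 = -147823487/1528566325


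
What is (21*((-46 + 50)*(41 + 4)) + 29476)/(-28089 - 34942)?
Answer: -33256/63031 ≈ -0.52761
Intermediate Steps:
(21*((-46 + 50)*(41 + 4)) + 29476)/(-28089 - 34942) = (21*(4*45) + 29476)/(-63031) = (21*180 + 29476)*(-1/63031) = (3780 + 29476)*(-1/63031) = 33256*(-1/63031) = -33256/63031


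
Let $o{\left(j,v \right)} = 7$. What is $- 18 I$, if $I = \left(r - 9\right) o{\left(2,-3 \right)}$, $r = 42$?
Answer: $-4158$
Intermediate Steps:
$I = 231$ ($I = \left(42 - 9\right) 7 = 33 \cdot 7 = 231$)
$- 18 I = \left(-18\right) 231 = -4158$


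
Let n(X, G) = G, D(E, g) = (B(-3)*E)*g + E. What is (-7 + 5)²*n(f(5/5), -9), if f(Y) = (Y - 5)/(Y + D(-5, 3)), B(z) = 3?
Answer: -36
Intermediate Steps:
D(E, g) = E + 3*E*g (D(E, g) = (3*E)*g + E = 3*E*g + E = E + 3*E*g)
f(Y) = (-5 + Y)/(-50 + Y) (f(Y) = (Y - 5)/(Y - 5*(1 + 3*3)) = (-5 + Y)/(Y - 5*(1 + 9)) = (-5 + Y)/(Y - 5*10) = (-5 + Y)/(Y - 50) = (-5 + Y)/(-50 + Y))
(-7 + 5)²*n(f(5/5), -9) = (-7 + 5)²*(-9) = (-2)²*(-9) = 4*(-9) = -36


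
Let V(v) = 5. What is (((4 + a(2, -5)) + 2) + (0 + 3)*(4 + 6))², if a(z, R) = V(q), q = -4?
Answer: 1681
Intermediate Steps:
a(z, R) = 5
(((4 + a(2, -5)) + 2) + (0 + 3)*(4 + 6))² = (((4 + 5) + 2) + (0 + 3)*(4 + 6))² = ((9 + 2) + 3*10)² = (11 + 30)² = 41² = 1681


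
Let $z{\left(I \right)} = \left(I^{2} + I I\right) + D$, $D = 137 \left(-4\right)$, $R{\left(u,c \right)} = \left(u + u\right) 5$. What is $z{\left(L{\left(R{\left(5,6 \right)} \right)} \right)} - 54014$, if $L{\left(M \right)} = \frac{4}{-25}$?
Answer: $- \frac{34101218}{625} \approx -54562.0$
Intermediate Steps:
$R{\left(u,c \right)} = 10 u$ ($R{\left(u,c \right)} = 2 u 5 = 10 u$)
$D = -548$
$L{\left(M \right)} = - \frac{4}{25}$ ($L{\left(M \right)} = 4 \left(- \frac{1}{25}\right) = - \frac{4}{25}$)
$z{\left(I \right)} = -548 + 2 I^{2}$ ($z{\left(I \right)} = \left(I^{2} + I I\right) - 548 = \left(I^{2} + I^{2}\right) - 548 = 2 I^{2} - 548 = -548 + 2 I^{2}$)
$z{\left(L{\left(R{\left(5,6 \right)} \right)} \right)} - 54014 = \left(-548 + 2 \left(- \frac{4}{25}\right)^{2}\right) - 54014 = \left(-548 + 2 \cdot \frac{16}{625}\right) - 54014 = \left(-548 + \frac{32}{625}\right) - 54014 = - \frac{342468}{625} - 54014 = - \frac{34101218}{625}$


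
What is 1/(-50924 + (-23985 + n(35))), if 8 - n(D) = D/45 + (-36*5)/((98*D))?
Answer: -3087/231221626 ≈ -1.3351e-5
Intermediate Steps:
n(D) = 8 - D/45 + 90/(49*D) (n(D) = 8 - (D/45 + (-36*5)/((98*D))) = 8 - (D*(1/45) - 90/(49*D)) = 8 - (D/45 - 90/(49*D)) = 8 - (-90/(49*D) + D/45) = 8 + (-D/45 + 90/(49*D)) = 8 - D/45 + 90/(49*D))
1/(-50924 + (-23985 + n(35))) = 1/(-50924 + (-23985 + (8 - 1/45*35 + (90/49)/35))) = 1/(-50924 + (-23985 + (8 - 7/9 + (90/49)*(1/35)))) = 1/(-50924 + (-23985 + (8 - 7/9 + 18/343))) = 1/(-50924 + (-23985 + 22457/3087)) = 1/(-50924 - 74019238/3087) = 1/(-231221626/3087) = -3087/231221626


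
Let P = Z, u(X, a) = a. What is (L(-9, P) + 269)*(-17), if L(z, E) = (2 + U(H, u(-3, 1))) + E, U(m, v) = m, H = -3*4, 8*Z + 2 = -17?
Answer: -34901/8 ≈ -4362.6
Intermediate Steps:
Z = -19/8 (Z = -1/4 + (1/8)*(-17) = -1/4 - 17/8 = -19/8 ≈ -2.3750)
H = -12
P = -19/8 ≈ -2.3750
L(z, E) = -10 + E (L(z, E) = (2 - 12) + E = -10 + E)
(L(-9, P) + 269)*(-17) = ((-10 - 19/8) + 269)*(-17) = (-99/8 + 269)*(-17) = (2053/8)*(-17) = -34901/8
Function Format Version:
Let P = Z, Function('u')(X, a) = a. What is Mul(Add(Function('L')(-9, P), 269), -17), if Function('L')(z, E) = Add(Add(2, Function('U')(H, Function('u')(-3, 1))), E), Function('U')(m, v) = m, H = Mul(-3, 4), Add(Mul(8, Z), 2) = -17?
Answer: Rational(-34901, 8) ≈ -4362.6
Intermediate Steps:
Z = Rational(-19, 8) (Z = Add(Rational(-1, 4), Mul(Rational(1, 8), -17)) = Add(Rational(-1, 4), Rational(-17, 8)) = Rational(-19, 8) ≈ -2.3750)
H = -12
P = Rational(-19, 8) ≈ -2.3750
Function('L')(z, E) = Add(-10, E) (Function('L')(z, E) = Add(Add(2, -12), E) = Add(-10, E))
Mul(Add(Function('L')(-9, P), 269), -17) = Mul(Add(Add(-10, Rational(-19, 8)), 269), -17) = Mul(Add(Rational(-99, 8), 269), -17) = Mul(Rational(2053, 8), -17) = Rational(-34901, 8)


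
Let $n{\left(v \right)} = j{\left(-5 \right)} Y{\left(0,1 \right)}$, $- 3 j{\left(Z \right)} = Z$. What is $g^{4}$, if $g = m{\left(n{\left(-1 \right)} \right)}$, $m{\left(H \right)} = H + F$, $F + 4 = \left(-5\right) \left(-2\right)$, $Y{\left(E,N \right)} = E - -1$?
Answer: $\frac{279841}{81} \approx 3454.8$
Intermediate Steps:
$Y{\left(E,N \right)} = 1 + E$ ($Y{\left(E,N \right)} = E + 1 = 1 + E$)
$j{\left(Z \right)} = - \frac{Z}{3}$
$F = 6$ ($F = -4 - -10 = -4 + 10 = 6$)
$n{\left(v \right)} = \frac{5}{3}$ ($n{\left(v \right)} = \left(- \frac{1}{3}\right) \left(-5\right) \left(1 + 0\right) = \frac{5}{3} \cdot 1 = \frac{5}{3}$)
$m{\left(H \right)} = 6 + H$ ($m{\left(H \right)} = H + 6 = 6 + H$)
$g = \frac{23}{3}$ ($g = 6 + \frac{5}{3} = \frac{23}{3} \approx 7.6667$)
$g^{4} = \left(\frac{23}{3}\right)^{4} = \frac{279841}{81}$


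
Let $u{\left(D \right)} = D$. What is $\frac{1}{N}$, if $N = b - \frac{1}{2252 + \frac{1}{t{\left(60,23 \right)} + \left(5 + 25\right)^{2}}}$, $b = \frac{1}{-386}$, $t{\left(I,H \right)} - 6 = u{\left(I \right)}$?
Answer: $- \frac{839717138}{2548309} \approx -329.52$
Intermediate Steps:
$t{\left(I,H \right)} = 6 + I$
$b = - \frac{1}{386} \approx -0.0025907$
$N = - \frac{2548309}{839717138}$ ($N = - \frac{1}{386} - \frac{1}{2252 + \frac{1}{\left(6 + 60\right) + \left(5 + 25\right)^{2}}} = - \frac{1}{386} - \frac{1}{2252 + \frac{1}{66 + 30^{2}}} = - \frac{1}{386} - \frac{1}{2252 + \frac{1}{66 + 900}} = - \frac{1}{386} - \frac{1}{2252 + \frac{1}{966}} = - \frac{1}{386} - \frac{1}{\frac{2175433}{966}} = - \frac{1}{386} - \frac{966}{2175433} = - \frac{2548309}{839717138} \approx -0.0030347$)
$\frac{1}{N} = \frac{1}{- \frac{2548309}{839717138}} = - \frac{839717138}{2548309}$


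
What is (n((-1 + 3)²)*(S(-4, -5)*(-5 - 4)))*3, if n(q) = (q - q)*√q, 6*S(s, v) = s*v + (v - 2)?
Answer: 0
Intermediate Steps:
S(s, v) = -⅓ + v/6 + s*v/6 (S(s, v) = (s*v + (v - 2))/6 = (s*v + (-2 + v))/6 = (-2 + v + s*v)/6 = -⅓ + v/6 + s*v/6)
n(q) = 0 (n(q) = 0*√q = 0)
(n((-1 + 3)²)*(S(-4, -5)*(-5 - 4)))*3 = (0*((-⅓ + (⅙)*(-5) + (⅙)*(-4)*(-5))*(-5 - 4)))*3 = (0*((-⅓ - ⅚ + 10/3)*(-9)))*3 = (0*((13/6)*(-9)))*3 = (0*(-39/2))*3 = 0*3 = 0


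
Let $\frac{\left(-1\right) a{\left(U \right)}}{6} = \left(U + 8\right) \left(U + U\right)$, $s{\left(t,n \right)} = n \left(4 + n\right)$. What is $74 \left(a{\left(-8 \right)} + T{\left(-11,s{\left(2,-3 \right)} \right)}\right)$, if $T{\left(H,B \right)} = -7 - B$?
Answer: $-296$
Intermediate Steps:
$a{\left(U \right)} = - 12 U \left(8 + U\right)$ ($a{\left(U \right)} = - 6 \left(U + 8\right) \left(U + U\right) = - 6 \left(8 + U\right) 2 U = - 6 \cdot 2 U \left(8 + U\right) = - 12 U \left(8 + U\right)$)
$74 \left(a{\left(-8 \right)} + T{\left(-11,s{\left(2,-3 \right)} \right)}\right) = 74 \left(\left(-12\right) \left(-8\right) \left(8 - 8\right) - \left(7 - 3 \left(4 - 3\right)\right)\right) = 74 \left(\left(-12\right) \left(-8\right) 0 - \left(7 - 3\right)\right) = 74 \left(0 - 4\right) = 74 \left(-4\right) = -296$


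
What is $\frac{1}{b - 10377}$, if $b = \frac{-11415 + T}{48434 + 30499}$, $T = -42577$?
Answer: $- \frac{78933}{819141733} \approx -9.6361 \cdot 10^{-5}$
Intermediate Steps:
$b = - \frac{53992}{78933}$ ($b = \frac{-11415 - 42577}{48434 + 30499} = - \frac{53992}{78933} \approx -0.68402$)
$\frac{1}{b - 10377} = \frac{1}{- \frac{53992}{78933} - 10377} = \frac{1}{- \frac{819141733}{78933}} = - \frac{78933}{819141733}$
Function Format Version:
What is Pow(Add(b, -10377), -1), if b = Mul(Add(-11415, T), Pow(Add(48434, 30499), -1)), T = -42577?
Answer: Rational(-78933, 819141733) ≈ -9.6361e-5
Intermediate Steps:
b = Rational(-53992, 78933) (b = Mul(Add(-11415, -42577), Pow(Add(48434, 30499), -1)) = Mul(-53992, Pow(78933, -1)) = Mul(-53992, Rational(1, 78933)) = Rational(-53992, 78933) ≈ -0.68402)
Pow(Add(b, -10377), -1) = Pow(Add(Rational(-53992, 78933), -10377), -1) = Pow(Rational(-819141733, 78933), -1) = Rational(-78933, 819141733)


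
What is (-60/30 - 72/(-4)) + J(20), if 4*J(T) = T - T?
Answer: 16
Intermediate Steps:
J(T) = 0 (J(T) = (T - T)/4 = (¼)*0 = 0)
(-60/30 - 72/(-4)) + J(20) = (-60/30 - 72/(-4)) + 0 = (-60*1/30 - 72*(-¼)) + 0 = (-2 + 18) + 0 = 16 + 0 = 16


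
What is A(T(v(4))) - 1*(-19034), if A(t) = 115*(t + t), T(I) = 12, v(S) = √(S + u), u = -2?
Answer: 21794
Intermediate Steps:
v(S) = √(-2 + S) (v(S) = √(S - 2) = √(-2 + S))
A(t) = 230*t (A(t) = 115*(2*t) = 230*t)
A(T(v(4))) - 1*(-19034) = 230*12 - 1*(-19034) = 2760 + 19034 = 21794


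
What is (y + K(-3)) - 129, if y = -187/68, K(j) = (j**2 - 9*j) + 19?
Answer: -307/4 ≈ -76.750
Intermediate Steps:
K(j) = 19 + j**2 - 9*j
y = -11/4 (y = -187*1/68 = -11/4 ≈ -2.7500)
(y + K(-3)) - 129 = (-11/4 + (19 + (-3)**2 - 9*(-3))) - 129 = (-11/4 + (19 + 9 + 27)) - 129 = (-11/4 + 55) - 129 = 209/4 - 129 = -307/4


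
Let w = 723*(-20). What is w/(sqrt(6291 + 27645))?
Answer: -1205*sqrt(2121)/707 ≈ -78.494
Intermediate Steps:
w = -14460
w/(sqrt(6291 + 27645)) = -14460/sqrt(6291 + 27645) = -14460*sqrt(2121)/8484 = -1205*sqrt(2121)/707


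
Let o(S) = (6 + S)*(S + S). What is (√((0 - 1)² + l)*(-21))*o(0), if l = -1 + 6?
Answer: 0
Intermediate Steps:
o(S) = 2*S*(6 + S) (o(S) = (6 + S)*(2*S) = 2*S*(6 + S))
l = 5
(√((0 - 1)² + l)*(-21))*o(0) = (√((0 - 1)² + 5)*(-21))*(2*0*(6 + 0)) = (√((-1)² + 5)*(-21))*(2*0*6) = (√(1 + 5)*(-21))*0 = (√6*(-21))*0 = -21*√6*0 = 0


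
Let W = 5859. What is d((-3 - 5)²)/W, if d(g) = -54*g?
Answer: -128/217 ≈ -0.58986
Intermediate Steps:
d((-3 - 5)²)/W = -54*(-3 - 5)²/5859 = -54*(-8)²*(1/5859) = -54*64*(1/5859) = -3456*1/5859 = -128/217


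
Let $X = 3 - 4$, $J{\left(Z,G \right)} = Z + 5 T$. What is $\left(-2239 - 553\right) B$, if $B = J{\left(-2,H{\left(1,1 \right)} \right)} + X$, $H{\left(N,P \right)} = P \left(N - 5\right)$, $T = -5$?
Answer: $78176$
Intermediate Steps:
$H{\left(N,P \right)} = P \left(-5 + N\right)$
$J{\left(Z,G \right)} = -25 + Z$ ($J{\left(Z,G \right)} = Z + 5 \left(-5\right) = Z - 25 = -25 + Z$)
$X = -1$
$B = -28$ ($B = \left(-25 - 2\right) - 1 = -27 - 1 = -28$)
$\left(-2239 - 553\right) B = \left(-2239 - 553\right) \left(-28\right) = \left(-2792\right) \left(-28\right) = 78176$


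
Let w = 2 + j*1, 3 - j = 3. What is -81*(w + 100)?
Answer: -8262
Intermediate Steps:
j = 0 (j = 3 - 1*3 = 3 - 3 = 0)
w = 2 (w = 2 + 0*1 = 2 + 0 = 2)
-81*(w + 100) = -81*(2 + 100) = -81*102 = -8262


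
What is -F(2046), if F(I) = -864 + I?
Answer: -1182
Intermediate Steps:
-F(2046) = -(-864 + 2046) = -1*1182 = -1182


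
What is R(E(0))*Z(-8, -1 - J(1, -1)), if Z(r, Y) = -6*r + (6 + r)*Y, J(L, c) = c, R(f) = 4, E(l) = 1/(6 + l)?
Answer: 192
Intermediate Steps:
Z(r, Y) = -6*r + Y*(6 + r)
R(E(0))*Z(-8, -1 - J(1, -1)) = 4*(-6*(-8) + 6*(-1 - 1*(-1)) + (-1 - 1*(-1))*(-8)) = 4*(48 + 6*(-1 + 1) + (-1 + 1)*(-8)) = 4*(48 + 6*0 + 0*(-8)) = 4*(48 + 0 + 0) = 4*48 = 192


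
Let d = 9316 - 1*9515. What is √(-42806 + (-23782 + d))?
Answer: 7*I*√1363 ≈ 258.43*I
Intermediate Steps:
d = -199 (d = 9316 - 9515 = -199)
√(-42806 + (-23782 + d)) = √(-42806 + (-23782 - 199)) = √(-42806 - 23981) = √(-66787) = 7*I*√1363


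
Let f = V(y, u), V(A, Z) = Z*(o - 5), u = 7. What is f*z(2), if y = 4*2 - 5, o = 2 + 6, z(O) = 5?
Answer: 105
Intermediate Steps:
o = 8
y = 3 (y = 8 - 5 = 3)
V(A, Z) = 3*Z (V(A, Z) = Z*(8 - 5) = Z*3 = 3*Z)
f = 21 (f = 3*7 = 21)
f*z(2) = 21*5 = 105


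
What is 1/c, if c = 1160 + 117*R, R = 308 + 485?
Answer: 1/93941 ≈ 1.0645e-5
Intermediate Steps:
R = 793
c = 93941 (c = 1160 + 117*793 = 1160 + 92781 = 93941)
1/c = 1/93941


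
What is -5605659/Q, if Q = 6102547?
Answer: -5605659/6102547 ≈ -0.91858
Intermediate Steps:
-5605659/Q = -5605659/6102547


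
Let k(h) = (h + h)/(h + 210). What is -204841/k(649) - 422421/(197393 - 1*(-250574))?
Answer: -78824113386631/581461166 ≈ -1.3556e+5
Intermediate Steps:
k(h) = 2*h/(210 + h) (k(h) = (2*h)/(210 + h) = 2*h/(210 + h))
-204841/k(649) - 422421/(197393 - 1*(-250574)) = -204841/(2*649/(210 + 649)) - 422421/(197393 - 1*(-250574)) = -204841/(2*649/859) - 422421/(197393 + 250574) = -204841/(2*649*(1/859)) - 422421/447967 = -204841/1298/859 - 422421*1/447967 = -204841*859/1298 - 422421/447967 = -175958419/1298 - 422421/447967 = -78824113386631/581461166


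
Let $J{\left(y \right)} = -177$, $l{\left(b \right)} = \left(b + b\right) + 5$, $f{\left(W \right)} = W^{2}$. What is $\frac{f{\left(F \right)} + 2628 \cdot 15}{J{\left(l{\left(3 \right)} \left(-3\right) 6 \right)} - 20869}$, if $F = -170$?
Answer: $- \frac{34160}{10523} \approx -3.2462$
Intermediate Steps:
$l{\left(b \right)} = 5 + 2 b$ ($l{\left(b \right)} = 2 b + 5 = 5 + 2 b$)
$\frac{f{\left(F \right)} + 2628 \cdot 15}{J{\left(l{\left(3 \right)} \left(-3\right) 6 \right)} - 20869} = \frac{\left(-170\right)^{2} + 2628 \cdot 15}{-177 - 20869} = \frac{28900 + 39420}{-21046} = 68320 \left(- \frac{1}{21046}\right) = - \frac{34160}{10523}$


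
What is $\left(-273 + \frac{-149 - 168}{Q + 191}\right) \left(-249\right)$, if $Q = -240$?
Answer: $\frac{3251940}{49} \approx 66366.0$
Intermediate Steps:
$\left(-273 + \frac{-149 - 168}{Q + 191}\right) \left(-249\right) = \left(-273 + \frac{-149 - 168}{-240 + 191}\right) \left(-249\right) = \left(-273 - \frac{317}{-49}\right) \left(-249\right) = \left(-273 - - \frac{317}{49}\right) \left(-249\right) = \left(-273 + \frac{317}{49}\right) \left(-249\right) = \left(- \frac{13060}{49}\right) \left(-249\right) = \frac{3251940}{49}$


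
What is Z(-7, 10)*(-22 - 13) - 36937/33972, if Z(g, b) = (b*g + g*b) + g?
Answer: 174749003/33972 ≈ 5143.9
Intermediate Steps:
Z(g, b) = g + 2*b*g (Z(g, b) = (b*g + b*g) + g = 2*b*g + g = g + 2*b*g)
Z(-7, 10)*(-22 - 13) - 36937/33972 = (-7*(1 + 2*10))*(-22 - 13) - 36937/33972 = -7*(1 + 20)*(-35) - 36937*1/33972 = -7*21*(-35) - 36937/33972 = -147*(-35) - 36937/33972 = 5145 - 36937/33972 = 174749003/33972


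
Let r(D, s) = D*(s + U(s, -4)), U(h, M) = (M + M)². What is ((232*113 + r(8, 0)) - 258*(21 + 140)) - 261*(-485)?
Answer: 111775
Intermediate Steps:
U(h, M) = 4*M² (U(h, M) = (2*M)² = 4*M²)
r(D, s) = D*(64 + s) (r(D, s) = D*(s + 4*(-4)²) = D*(s + 4*16) = D*(s + 64) = D*(64 + s))
((232*113 + r(8, 0)) - 258*(21 + 140)) - 261*(-485) = ((232*113 + 8*(64 + 0)) - 258*(21 + 140)) - 261*(-485) = ((26216 + 8*64) - 258*161) + 126585 = ((26216 + 512) - 41538) + 126585 = (26728 - 41538) + 126585 = -14810 + 126585 = 111775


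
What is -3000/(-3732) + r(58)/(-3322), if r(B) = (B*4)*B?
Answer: -1677158/516571 ≈ -3.2467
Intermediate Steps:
r(B) = 4*B² (r(B) = (4*B)*B = 4*B²)
-3000/(-3732) + r(58)/(-3322) = -3000/(-3732) + (4*58²)/(-3322) = -3000*(-1/3732) + (4*3364)*(-1/3322) = 250/311 + 13456*(-1/3322) = 250/311 - 6728/1661 = -1677158/516571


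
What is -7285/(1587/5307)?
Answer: -12887165/529 ≈ -24361.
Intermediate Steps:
-7285/(1587/5307) = -7285/(1587*(1/5307)) = -7285/529/1769 = -7285*1769/529 = -12887165/529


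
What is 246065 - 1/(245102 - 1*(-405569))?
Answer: 160107359614/650671 ≈ 2.4607e+5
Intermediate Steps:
246065 - 1/(245102 - 1*(-405569)) = 246065 - 1/(245102 + 405569) = 246065 - 1/650671 = 160107359614/650671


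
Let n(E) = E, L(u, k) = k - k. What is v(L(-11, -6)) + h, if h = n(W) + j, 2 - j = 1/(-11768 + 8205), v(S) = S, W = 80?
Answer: 292167/3563 ≈ 82.000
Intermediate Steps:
L(u, k) = 0
j = 7127/3563 (j = 2 - 1/(-11768 + 8205) = 2 - 1/(-3563) = 2 - 1*(-1/3563) = 2 + 1/3563 = 7127/3563 ≈ 2.0003)
h = 292167/3563 (h = 80 + 7127/3563 = 292167/3563 ≈ 82.000)
v(L(-11, -6)) + h = 0 + 292167/3563 = 292167/3563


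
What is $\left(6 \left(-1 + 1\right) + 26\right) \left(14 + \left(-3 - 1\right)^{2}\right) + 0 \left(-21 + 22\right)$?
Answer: $780$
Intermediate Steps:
$\left(6 \left(-1 + 1\right) + 26\right) \left(14 + \left(-3 - 1\right)^{2}\right) + 0 \left(-21 + 22\right) = \left(6 \cdot 0 + 26\right) \left(14 + \left(-4\right)^{2}\right) + 0 \cdot 1 = \left(0 + 26\right) \left(14 + 16\right) + 0 = 26 \cdot 30 + 0 = 780 + 0 = 780$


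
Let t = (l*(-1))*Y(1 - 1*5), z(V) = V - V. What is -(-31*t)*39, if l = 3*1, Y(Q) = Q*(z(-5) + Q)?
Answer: -58032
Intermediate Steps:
z(V) = 0
Y(Q) = Q**2 (Y(Q) = Q*(0 + Q) = Q*Q = Q**2)
l = 3
t = -48 (t = (3*(-1))*(1 - 1*5)**2 = -3*(1 - 5)**2 = -3*(-4)**2 = -3*16 = -48)
-(-31*t)*39 = -(-31*(-48))*39 = -1488*39 = -1*58032 = -58032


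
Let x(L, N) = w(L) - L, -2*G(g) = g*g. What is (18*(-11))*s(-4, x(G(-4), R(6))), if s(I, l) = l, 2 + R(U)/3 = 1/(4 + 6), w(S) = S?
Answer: 0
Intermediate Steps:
G(g) = -g²/2 (G(g) = -g*g/2 = -g²/2)
R(U) = -57/10 (R(U) = -6 + 3/(4 + 6) = -6 + 3/10 = -57/10)
x(L, N) = 0 (x(L, N) = L - L = 0)
(18*(-11))*s(-4, x(G(-4), R(6))) = (18*(-11))*0 = -198*0 = 0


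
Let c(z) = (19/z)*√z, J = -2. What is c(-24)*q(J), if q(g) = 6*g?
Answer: 19*I*√6 ≈ 46.54*I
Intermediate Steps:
c(z) = 19/√z
c(-24)*q(J) = (19/√(-24))*(6*(-2)) = (19*(-I*√6/12))*(-12) = -19*I*√6/12*(-12) = 19*I*√6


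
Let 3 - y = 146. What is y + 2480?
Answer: 2337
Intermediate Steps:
y = -143 (y = 3 - 1*146 = 3 - 146 = -143)
y + 2480 = -143 + 2480 = 2337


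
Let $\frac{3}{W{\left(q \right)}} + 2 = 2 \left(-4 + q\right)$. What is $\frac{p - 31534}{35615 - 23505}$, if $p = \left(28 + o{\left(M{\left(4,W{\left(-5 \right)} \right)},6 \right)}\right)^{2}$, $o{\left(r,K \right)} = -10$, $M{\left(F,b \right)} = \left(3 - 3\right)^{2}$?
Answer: $- \frac{3121}{1211} \approx -2.5772$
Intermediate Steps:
$W{\left(q \right)} = \frac{3}{-10 + 2 q}$ ($W{\left(q \right)} = \frac{3}{-2 + 2 \left(-4 + q\right)} = \frac{3}{-2 + \left(-8 + 2 q\right)} = \frac{3}{-10 + 2 q}$)
$M{\left(F,b \right)} = 0$ ($M{\left(F,b \right)} = 0^{2} = 0$)
$p = 324$ ($p = \left(28 - 10\right)^{2} = 18^{2} = 324$)
$\frac{p - 31534}{35615 - 23505} = \frac{324 - 31534}{35615 - 23505} = - \frac{31210}{12110} = \left(-31210\right) \frac{1}{12110} = - \frac{3121}{1211}$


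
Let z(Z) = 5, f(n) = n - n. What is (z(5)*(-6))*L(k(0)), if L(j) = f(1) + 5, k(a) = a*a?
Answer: -150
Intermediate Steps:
f(n) = 0
k(a) = a**2
L(j) = 5 (L(j) = 0 + 5 = 5)
(z(5)*(-6))*L(k(0)) = (5*(-6))*5 = -30*5 = -150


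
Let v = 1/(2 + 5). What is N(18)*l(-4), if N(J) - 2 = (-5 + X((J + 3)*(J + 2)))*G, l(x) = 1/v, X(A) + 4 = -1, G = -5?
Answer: 364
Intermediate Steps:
v = 1/7 ≈ 0.14286
X(A) = -5 (X(A) = -4 - 1 = -5)
l(x) = 7 (l(x) = 1/(1/7) = 7)
N(J) = 52 (N(J) = 2 + (-5 - 5)*(-5) = 2 - 10*(-5) = 2 + 50 = 52)
N(18)*l(-4) = 52*7 = 364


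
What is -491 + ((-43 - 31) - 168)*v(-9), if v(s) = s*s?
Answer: -20093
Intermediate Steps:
v(s) = s**2
-491 + ((-43 - 31) - 168)*v(-9) = -491 + ((-43 - 31) - 168)*(-9)**2 = -491 + (-74 - 168)*81 = -491 - 242*81 = -491 - 19602 = -20093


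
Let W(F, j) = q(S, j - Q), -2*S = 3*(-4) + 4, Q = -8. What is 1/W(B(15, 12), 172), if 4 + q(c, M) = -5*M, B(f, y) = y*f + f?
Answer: -1/904 ≈ -0.0011062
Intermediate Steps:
B(f, y) = f + f*y (B(f, y) = f*y + f = f + f*y)
S = 4 (S = -(3*(-4) + 4)/2 = -(-12 + 4)/2 = -½*(-8) = 4)
q(c, M) = -4 - 5*M
W(F, j) = -44 - 5*j (W(F, j) = -4 - 5*(j - 1*(-8)) = -4 - 5*(j + 8) = -4 - 5*(8 + j) = -4 + (-40 - 5*j) = -44 - 5*j)
1/W(B(15, 12), 172) = 1/(-44 - 5*172) = 1/(-44 - 860) = 1/(-904) = -1/904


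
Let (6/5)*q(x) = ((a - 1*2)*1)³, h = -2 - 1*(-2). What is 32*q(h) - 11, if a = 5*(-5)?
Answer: -524891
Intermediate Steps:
a = -25
h = 0 (h = -2 + 2 = 0)
q(x) = -32805/2 (q(x) = 5*((-25 - 1*2)*1)³/6 = 5*((-25 - 2)*1)³/6 = 5*(-27*1)³/6 = (⅚)*(-27)³ = (⅚)*(-19683) = -32805/2)
32*q(h) - 11 = 32*(-32805/2) - 11 = -524880 - 11 = -524891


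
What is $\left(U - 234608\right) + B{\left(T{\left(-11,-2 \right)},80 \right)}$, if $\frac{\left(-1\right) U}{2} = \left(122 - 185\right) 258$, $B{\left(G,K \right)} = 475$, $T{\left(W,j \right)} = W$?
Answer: $-201625$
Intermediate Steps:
$U = 32508$ ($U = - 2 \left(122 - 185\right) 258 = - 2 \left(\left(-63\right) 258\right) = \left(-2\right) \left(-16254\right) = 32508$)
$\left(U - 234608\right) + B{\left(T{\left(-11,-2 \right)},80 \right)} = \left(32508 - 234608\right) + 475 = -202100 + 475 = -201625$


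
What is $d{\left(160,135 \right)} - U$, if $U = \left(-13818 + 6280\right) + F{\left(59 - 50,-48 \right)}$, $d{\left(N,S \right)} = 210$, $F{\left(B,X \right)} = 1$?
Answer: $7747$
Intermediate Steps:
$U = -7537$ ($U = \left(-13818 + 6280\right) + 1 = -7538 + 1 = -7537$)
$d{\left(160,135 \right)} - U = 210 - -7537 = 210 + 7537 = 7747$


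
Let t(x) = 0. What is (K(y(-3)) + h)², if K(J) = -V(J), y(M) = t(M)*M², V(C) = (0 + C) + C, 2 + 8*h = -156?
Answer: 6241/16 ≈ 390.06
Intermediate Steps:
h = -79/4 (h = -¼ + (⅛)*(-156) = -¼ - 39/2 = -79/4 ≈ -19.750)
V(C) = 2*C (V(C) = C + C = 2*C)
y(M) = 0 (y(M) = 0*M² = 0)
K(J) = -2*J
(K(y(-3)) + h)² = (-2*0 - 79/4)² = (0 - 79/4)² = (-79/4)² = 6241/16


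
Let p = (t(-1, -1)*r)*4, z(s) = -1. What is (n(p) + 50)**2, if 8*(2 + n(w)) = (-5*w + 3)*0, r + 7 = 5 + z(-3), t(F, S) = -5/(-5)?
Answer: 2304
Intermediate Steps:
t(F, S) = 1 (t(F, S) = -5*(-1/5) = 1)
r = -3 (r = -7 + (5 - 1) = -7 + 4 = -3)
p = -12 (p = (1*(-3))*4 = -3*4 = -12)
n(w) = -2 (n(w) = -2 + ((-5*w + 3)*0)/8 = -2 + ((3 - 5*w)*0)/8 = -2 + (1/8)*0 = -2 + 0 = -2)
(n(p) + 50)**2 = (-2 + 50)**2 = 48**2 = 2304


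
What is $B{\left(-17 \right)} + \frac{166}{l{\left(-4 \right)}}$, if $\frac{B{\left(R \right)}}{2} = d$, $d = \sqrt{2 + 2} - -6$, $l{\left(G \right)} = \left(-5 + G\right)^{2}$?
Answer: $\frac{1462}{81} \approx 18.049$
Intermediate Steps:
$d = 8$ ($d = \sqrt{4} + 6 = 2 + 6 = 8$)
$B{\left(R \right)} = 16$ ($B{\left(R \right)} = 2 \cdot 8 = 16$)
$B{\left(-17 \right)} + \frac{166}{l{\left(-4 \right)}} = 16 + \frac{166}{\left(-5 - 4\right)^{2}} = 16 + \frac{166}{\left(-9\right)^{2}} = 16 + \frac{166}{81} = \frac{1462}{81}$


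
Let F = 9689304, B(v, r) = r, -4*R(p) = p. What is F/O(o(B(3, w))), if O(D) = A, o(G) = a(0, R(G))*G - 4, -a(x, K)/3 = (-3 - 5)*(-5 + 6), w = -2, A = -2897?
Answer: -9689304/2897 ≈ -3344.6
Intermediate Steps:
R(p) = -p/4
a(x, K) = 24 (a(x, K) = -3*(-3 - 5)*(-5 + 6) = -(-24) = -3*(-8) = 24)
o(G) = -4 + 24*G (o(G) = 24*G - 4 = -4 + 24*G)
O(D) = -2897
F/O(o(B(3, w))) = 9689304/(-2897) = 9689304*(-1/2897) = -9689304/2897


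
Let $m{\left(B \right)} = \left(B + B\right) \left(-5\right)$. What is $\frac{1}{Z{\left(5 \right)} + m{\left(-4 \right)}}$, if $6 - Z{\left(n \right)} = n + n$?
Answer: $\frac{1}{36} \approx 0.027778$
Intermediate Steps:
$Z{\left(n \right)} = 6 - 2 n$ ($Z{\left(n \right)} = 6 - \left(n + n\right) = 6 - 2 n$)
$m{\left(B \right)} = - 10 B$ ($m{\left(B \right)} = 2 B \left(-5\right) = - 10 B$)
$\frac{1}{Z{\left(5 \right)} + m{\left(-4 \right)}} = \frac{1}{\left(6 - 10\right) - -40} = \frac{1}{\left(6 - 10\right) + 40} = \frac{1}{-4 + 40} = \frac{1}{36}$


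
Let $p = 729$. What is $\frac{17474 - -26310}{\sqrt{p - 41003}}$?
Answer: $- \frac{1684 i \sqrt{40274}}{1549} \approx - 218.17 i$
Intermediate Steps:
$\frac{17474 - -26310}{\sqrt{p - 41003}} = \frac{17474 - -26310}{\sqrt{729 - 41003}} = \frac{17474 + 26310}{\sqrt{-40274}} = \frac{43784}{i \sqrt{40274}} = 43784 \left(- \frac{i \sqrt{40274}}{40274}\right) = - \frac{1684 i \sqrt{40274}}{1549}$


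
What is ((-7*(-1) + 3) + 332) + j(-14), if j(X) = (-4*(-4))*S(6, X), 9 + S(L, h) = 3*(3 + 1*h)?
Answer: -330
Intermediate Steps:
S(L, h) = 3*h (S(L, h) = -9 + 3*(3 + 1*h) = -9 + 3*(3 + h) = -9 + (9 + 3*h) = 3*h)
j(X) = 48*X (j(X) = (-4*(-4))*(3*X) = 16*(3*X) = 48*X)
((-7*(-1) + 3) + 332) + j(-14) = ((-7*(-1) + 3) + 332) + 48*(-14) = ((7 + 3) + 332) - 672 = (10 + 332) - 672 = 342 - 672 = -330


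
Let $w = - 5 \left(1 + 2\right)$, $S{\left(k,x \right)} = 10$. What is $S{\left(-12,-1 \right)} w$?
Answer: $-150$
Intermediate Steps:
$w = -15$ ($w = \left(-5\right) 3 = -15$)
$S{\left(-12,-1 \right)} w = 10 \left(-15\right) = -150$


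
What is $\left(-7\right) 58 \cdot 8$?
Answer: $-3248$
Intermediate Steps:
$\left(-7\right) 58 \cdot 8 = \left(-406\right) 8 = -3248$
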